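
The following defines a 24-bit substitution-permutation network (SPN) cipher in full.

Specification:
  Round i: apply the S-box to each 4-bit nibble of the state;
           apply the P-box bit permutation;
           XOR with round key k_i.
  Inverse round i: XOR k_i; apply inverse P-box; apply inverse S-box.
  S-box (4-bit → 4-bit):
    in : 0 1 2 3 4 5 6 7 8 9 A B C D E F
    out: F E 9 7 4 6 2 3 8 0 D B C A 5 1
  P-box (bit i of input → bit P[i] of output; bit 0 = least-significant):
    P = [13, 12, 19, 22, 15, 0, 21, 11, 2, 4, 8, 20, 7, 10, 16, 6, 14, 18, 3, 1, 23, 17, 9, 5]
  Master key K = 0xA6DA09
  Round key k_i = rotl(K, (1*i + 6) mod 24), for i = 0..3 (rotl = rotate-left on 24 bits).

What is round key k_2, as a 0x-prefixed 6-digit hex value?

K = 0xA6DA09
k_0 = rotl(K, (1*0+6) mod 24) = rotl(K, 6) = 0xB68269
k_1 = rotl(K, (1*1+6) mod 24) = rotl(K, 7) = 0x6D04D3
k_2 = rotl(K, (1*2+6) mod 24) = rotl(K, 8) = 0xDA09A6

0xDA09A6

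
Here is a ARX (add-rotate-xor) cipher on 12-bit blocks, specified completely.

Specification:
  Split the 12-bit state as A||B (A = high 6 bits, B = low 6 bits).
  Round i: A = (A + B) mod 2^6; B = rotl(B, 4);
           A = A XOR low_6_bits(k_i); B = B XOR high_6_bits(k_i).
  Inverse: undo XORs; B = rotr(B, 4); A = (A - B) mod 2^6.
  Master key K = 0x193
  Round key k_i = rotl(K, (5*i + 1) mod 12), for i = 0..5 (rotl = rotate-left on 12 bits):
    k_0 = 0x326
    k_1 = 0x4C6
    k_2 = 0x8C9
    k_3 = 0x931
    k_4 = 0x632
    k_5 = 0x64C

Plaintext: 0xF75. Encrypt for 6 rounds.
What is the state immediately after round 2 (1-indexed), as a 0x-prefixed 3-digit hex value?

0x8C7

s_0 = plaintext = 0xF75
s_1 = Round(s_0, k_0) = 0x511
s_2 = Round(s_1, k_1) = 0x8C7
s_3 = Round(s_2, k_2) = 0x8D2
s_4 = Round(s_3, k_3) = 0x100
s_5 = Round(s_4, k_4) = 0xD98
s_6 = Round(s_5, k_5) = 0x09F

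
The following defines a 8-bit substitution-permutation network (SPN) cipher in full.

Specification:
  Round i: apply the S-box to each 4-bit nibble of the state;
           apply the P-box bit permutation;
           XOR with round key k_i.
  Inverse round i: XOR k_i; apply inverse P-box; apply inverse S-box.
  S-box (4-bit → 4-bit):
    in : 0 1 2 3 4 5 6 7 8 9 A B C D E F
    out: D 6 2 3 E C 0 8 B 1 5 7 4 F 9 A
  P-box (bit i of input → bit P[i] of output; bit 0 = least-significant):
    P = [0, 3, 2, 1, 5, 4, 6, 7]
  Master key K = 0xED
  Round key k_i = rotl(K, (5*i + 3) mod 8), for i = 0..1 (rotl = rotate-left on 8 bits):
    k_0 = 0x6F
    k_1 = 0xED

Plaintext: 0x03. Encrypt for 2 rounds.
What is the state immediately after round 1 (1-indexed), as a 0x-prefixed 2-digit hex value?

s_0 = plaintext = 0x03
s_1 = Round(s_0, k_0) = 0x86
s_2 = Round(s_1, k_1) = 0x5D

0x86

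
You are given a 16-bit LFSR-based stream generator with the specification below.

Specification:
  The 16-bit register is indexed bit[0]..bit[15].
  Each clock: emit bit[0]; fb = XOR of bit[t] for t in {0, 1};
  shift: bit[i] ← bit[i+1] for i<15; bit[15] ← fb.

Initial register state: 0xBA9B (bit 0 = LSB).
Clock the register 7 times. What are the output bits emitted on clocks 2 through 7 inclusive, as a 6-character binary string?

101100

reg_0 = 0xBA9B
clock 1: out=1, reg = 0x5D4D
clock 2: out=1, reg = 0xAEA6
clock 3: out=0, reg = 0xD753
clock 4: out=1, reg = 0x6BA9
clock 5: out=1, reg = 0xB5D4
clock 6: out=0, reg = 0x5AEA
clock 7: out=0, reg = 0xAD75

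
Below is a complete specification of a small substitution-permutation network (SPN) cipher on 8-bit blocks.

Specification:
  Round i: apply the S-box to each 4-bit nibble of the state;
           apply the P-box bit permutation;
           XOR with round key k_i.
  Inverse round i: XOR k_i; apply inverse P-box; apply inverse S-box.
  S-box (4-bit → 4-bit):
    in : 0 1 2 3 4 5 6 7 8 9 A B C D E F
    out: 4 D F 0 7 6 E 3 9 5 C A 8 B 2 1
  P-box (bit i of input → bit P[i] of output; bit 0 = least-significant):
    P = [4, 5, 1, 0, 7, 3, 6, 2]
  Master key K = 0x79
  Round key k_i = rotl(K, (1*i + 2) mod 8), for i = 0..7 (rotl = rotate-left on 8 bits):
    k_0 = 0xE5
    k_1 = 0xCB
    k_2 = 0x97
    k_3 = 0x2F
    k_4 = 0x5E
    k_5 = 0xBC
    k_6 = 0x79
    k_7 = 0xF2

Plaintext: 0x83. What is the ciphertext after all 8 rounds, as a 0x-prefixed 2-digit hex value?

s_0 = plaintext = 0x83
s_1 = Round(s_0, k_0) = 0x61
s_2 = Round(s_1, k_1) = 0x94
s_3 = Round(s_2, k_2) = 0x65
s_4 = Round(s_3, k_3) = 0x41
s_5 = Round(s_4, k_4) = 0x85
s_6 = Round(s_5, k_5) = 0x1A
s_7 = Round(s_6, k_6) = 0xBE
s_8 = Round(s_7, k_7) = 0xDE

0xDE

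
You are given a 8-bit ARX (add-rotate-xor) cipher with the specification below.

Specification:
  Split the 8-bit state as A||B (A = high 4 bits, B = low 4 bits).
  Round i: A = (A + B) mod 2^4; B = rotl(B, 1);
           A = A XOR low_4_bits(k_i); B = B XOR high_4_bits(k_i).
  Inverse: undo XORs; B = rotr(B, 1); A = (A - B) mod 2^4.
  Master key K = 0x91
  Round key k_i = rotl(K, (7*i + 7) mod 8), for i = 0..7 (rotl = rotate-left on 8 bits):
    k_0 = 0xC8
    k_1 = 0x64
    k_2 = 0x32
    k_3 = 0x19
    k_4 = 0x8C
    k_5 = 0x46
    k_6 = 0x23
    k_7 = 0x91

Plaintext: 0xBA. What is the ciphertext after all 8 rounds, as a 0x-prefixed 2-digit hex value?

s_0 = plaintext = 0xBA
s_1 = Round(s_0, k_0) = 0xD9
s_2 = Round(s_1, k_1) = 0x25
s_3 = Round(s_2, k_2) = 0x59
s_4 = Round(s_3, k_3) = 0x72
s_5 = Round(s_4, k_4) = 0x5C
s_6 = Round(s_5, k_5) = 0x7D
s_7 = Round(s_6, k_6) = 0x79
s_8 = Round(s_7, k_7) = 0x1A

0x1A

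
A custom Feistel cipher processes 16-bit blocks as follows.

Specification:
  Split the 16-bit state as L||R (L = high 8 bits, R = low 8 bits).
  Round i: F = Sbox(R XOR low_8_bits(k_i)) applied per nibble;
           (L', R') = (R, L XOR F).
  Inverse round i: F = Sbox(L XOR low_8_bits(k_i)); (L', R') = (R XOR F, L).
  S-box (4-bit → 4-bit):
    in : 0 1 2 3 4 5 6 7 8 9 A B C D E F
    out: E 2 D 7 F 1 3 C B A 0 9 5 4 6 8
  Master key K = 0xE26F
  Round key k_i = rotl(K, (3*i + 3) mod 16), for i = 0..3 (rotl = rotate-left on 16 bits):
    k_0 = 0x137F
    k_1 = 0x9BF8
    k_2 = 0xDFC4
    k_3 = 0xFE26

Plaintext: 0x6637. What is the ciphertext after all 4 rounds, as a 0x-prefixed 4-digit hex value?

0xC065

s_0 = plaintext = 0x6637
s_1 = Round(s_0, k_0) = 0x379D
s_2 = Round(s_1, k_1) = 0x9D06
s_3 = Round(s_2, k_2) = 0x06C0
s_4 = Round(s_3, k_3) = 0xC065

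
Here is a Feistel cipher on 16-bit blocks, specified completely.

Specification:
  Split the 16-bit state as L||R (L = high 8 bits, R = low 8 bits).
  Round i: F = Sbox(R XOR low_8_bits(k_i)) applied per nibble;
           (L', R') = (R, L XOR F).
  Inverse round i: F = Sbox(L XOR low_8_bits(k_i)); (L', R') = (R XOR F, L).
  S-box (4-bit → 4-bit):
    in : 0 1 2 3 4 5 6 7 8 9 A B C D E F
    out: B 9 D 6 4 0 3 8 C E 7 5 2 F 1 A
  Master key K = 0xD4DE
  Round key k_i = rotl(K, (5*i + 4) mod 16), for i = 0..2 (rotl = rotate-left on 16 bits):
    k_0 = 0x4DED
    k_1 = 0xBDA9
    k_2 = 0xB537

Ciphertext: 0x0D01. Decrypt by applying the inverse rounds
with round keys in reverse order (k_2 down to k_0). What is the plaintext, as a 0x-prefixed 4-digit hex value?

0x4127

s_0 = ciphertext = 0x0D01
s_1 = InvRound(s_0, k_2) = 0x660D
s_2 = InvRound(s_1, k_1) = 0x2766
s_3 = InvRound(s_2, k_0) = 0x4127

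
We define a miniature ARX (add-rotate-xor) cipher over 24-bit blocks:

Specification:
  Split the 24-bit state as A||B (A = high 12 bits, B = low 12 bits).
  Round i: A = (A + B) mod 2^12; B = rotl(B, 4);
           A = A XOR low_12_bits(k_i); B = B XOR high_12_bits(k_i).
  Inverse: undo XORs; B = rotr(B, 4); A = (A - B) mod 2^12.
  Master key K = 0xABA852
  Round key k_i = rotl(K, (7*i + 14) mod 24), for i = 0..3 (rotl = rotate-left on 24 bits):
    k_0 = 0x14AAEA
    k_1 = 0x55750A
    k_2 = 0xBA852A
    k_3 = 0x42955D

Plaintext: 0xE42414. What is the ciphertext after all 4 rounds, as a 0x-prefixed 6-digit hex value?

s_0 = plaintext = 0xE42414
s_1 = Round(s_0, k_0) = 0x8BC00E
s_2 = Round(s_1, k_1) = 0xDC05B7
s_3 = Round(s_2, k_2) = 0x65D0DD
s_4 = Round(s_3, k_3) = 0x2679F9

0x2679F9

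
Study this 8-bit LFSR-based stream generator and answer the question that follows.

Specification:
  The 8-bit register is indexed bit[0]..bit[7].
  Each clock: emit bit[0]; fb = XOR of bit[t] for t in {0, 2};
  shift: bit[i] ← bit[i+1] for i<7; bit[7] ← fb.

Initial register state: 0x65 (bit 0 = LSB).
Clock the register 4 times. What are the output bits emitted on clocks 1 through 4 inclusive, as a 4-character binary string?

1010

reg_0 = 0x65
clock 1: out=1, reg = 0x32
clock 2: out=0, reg = 0x19
clock 3: out=1, reg = 0x8C
clock 4: out=0, reg = 0xC6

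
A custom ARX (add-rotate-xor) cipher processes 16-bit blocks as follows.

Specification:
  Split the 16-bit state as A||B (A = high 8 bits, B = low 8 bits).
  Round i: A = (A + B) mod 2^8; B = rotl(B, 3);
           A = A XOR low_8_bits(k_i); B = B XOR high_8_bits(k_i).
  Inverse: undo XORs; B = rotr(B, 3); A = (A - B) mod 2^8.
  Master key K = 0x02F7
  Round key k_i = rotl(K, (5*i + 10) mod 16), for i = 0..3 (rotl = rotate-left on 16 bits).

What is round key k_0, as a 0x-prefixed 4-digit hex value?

0xDC0B

K = 0x02F7
k_0 = rotl(K, (5*0+10) mod 16) = rotl(K, 10) = 0xDC0B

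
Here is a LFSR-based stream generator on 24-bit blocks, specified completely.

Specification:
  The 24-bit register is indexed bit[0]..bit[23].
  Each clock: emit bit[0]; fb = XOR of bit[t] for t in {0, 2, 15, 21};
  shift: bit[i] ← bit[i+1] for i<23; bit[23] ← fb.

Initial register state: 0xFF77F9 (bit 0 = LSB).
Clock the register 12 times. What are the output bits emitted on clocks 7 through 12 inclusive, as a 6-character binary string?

reg_0 = 0xFF77F9
clock 1: out=1, reg = 0x7FBBFC
clock 2: out=0, reg = 0xBFDDFE
clock 3: out=0, reg = 0xDFEEFF
clock 4: out=1, reg = 0xEFF77F
clock 5: out=1, reg = 0x77FBBF
clock 6: out=1, reg = 0x3BFDDF
clock 7: out=1, reg = 0x1DFEEF
clock 8: out=1, reg = 0x8EFF77
clock 9: out=1, reg = 0xC77FBB
clock 10: out=1, reg = 0xE3BFDD
clock 11: out=1, reg = 0x71DFEE
clock 12: out=0, reg = 0xB8EFF7

111110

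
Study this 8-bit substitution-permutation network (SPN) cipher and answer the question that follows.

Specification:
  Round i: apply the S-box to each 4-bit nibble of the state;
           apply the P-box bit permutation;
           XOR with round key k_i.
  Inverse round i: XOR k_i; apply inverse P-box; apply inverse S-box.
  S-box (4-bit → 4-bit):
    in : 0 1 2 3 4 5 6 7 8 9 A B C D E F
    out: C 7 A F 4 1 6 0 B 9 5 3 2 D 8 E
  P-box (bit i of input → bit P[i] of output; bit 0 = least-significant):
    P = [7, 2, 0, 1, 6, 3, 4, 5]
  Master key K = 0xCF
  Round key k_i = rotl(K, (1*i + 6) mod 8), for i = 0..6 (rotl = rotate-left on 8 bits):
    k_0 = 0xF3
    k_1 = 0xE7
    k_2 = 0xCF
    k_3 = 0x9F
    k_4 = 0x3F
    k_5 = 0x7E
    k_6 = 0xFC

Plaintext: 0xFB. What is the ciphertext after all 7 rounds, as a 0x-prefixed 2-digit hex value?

s_0 = plaintext = 0xFB
s_1 = Round(s_0, k_0) = 0x4F
s_2 = Round(s_1, k_1) = 0xF0
s_3 = Round(s_2, k_2) = 0xF4
s_4 = Round(s_3, k_3) = 0xA6
s_5 = Round(s_4, k_4) = 0x6A
s_6 = Round(s_5, k_5) = 0xE7
s_7 = Round(s_6, k_6) = 0xDC

0xDC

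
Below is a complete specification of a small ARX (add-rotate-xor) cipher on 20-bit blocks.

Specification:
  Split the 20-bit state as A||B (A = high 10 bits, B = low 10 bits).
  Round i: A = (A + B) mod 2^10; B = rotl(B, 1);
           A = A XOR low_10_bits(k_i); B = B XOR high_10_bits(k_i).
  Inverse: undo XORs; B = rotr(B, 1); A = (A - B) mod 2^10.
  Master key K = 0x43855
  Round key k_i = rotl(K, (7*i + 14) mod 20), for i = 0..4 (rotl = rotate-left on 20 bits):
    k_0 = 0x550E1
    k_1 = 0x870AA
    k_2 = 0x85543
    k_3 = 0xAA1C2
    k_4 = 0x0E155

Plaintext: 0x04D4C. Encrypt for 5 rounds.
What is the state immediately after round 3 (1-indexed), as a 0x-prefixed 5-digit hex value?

0xF991F

s_0 = plaintext = 0x04D4C
s_1 = Round(s_0, k_0) = 0x6FBCC
s_2 = Round(s_1, k_1) = 0x48185
s_3 = Round(s_2, k_2) = 0xF991F
s_4 = Round(s_3, k_3) = 0x31C96
s_5 = Round(s_4, k_4) = 0x02114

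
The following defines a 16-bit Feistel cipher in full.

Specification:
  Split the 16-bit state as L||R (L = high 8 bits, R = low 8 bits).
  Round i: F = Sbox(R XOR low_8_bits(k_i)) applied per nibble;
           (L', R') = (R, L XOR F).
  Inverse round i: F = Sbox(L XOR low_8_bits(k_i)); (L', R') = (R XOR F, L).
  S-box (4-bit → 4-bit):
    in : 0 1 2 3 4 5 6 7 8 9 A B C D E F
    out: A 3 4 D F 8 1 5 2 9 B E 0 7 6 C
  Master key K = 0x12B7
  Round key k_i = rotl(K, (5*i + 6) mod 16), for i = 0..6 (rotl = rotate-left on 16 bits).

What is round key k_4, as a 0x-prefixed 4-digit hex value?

K = 0x12B7
k_0 = rotl(K, (5*0+6) mod 16) = rotl(K, 6) = 0xADC4
k_1 = rotl(K, (5*1+6) mod 16) = rotl(K, 11) = 0xB895
k_2 = rotl(K, (5*2+6) mod 16) = rotl(K, 0) = 0x12B7
k_3 = rotl(K, (5*3+6) mod 16) = rotl(K, 5) = 0x56E2
k_4 = rotl(K, (5*4+6) mod 16) = rotl(K, 10) = 0xDC4A

0xDC4A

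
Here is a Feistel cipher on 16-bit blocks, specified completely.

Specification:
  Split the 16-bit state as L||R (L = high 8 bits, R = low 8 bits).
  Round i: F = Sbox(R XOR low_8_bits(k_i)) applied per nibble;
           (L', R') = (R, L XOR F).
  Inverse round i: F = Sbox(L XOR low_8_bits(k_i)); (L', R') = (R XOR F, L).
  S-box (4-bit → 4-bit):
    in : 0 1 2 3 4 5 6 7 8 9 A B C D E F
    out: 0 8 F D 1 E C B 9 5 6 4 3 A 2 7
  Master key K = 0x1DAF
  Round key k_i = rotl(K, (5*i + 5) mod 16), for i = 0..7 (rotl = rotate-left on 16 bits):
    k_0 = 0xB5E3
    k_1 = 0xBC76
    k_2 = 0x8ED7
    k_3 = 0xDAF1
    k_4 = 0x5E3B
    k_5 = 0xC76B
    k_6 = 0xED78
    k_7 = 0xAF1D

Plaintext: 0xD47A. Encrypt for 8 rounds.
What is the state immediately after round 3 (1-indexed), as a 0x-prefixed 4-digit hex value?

s_0 = plaintext = 0xD47A
s_1 = Round(s_0, k_0) = 0x7A81
s_2 = Round(s_1, k_1) = 0x8101
s_3 = Round(s_2, k_2) = 0x012D
s_4 = Round(s_3, k_3) = 0x2DA2
s_5 = Round(s_4, k_4) = 0xA278
s_6 = Round(s_5, k_5) = 0x782F
s_7 = Round(s_6, k_6) = 0x2F93
s_8 = Round(s_7, k_7) = 0x93BD

0x012D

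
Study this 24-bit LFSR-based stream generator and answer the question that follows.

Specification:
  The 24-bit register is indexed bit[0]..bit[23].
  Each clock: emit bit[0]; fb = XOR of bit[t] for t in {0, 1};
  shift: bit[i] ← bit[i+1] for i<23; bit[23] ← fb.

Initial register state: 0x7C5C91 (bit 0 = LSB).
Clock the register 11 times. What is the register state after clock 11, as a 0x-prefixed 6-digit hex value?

0x5B2F8B

reg_0 = 0x7C5C91
clock 1: out=1, reg = 0xBE2E48
clock 2: out=0, reg = 0x5F1724
clock 3: out=0, reg = 0x2F8B92
clock 4: out=0, reg = 0x97C5C9
clock 5: out=1, reg = 0xCBE2E4
clock 6: out=0, reg = 0x65F172
clock 7: out=0, reg = 0xB2F8B9
clock 8: out=1, reg = 0xD97C5C
clock 9: out=0, reg = 0x6CBE2E
clock 10: out=0, reg = 0xB65F17
clock 11: out=1, reg = 0x5B2F8B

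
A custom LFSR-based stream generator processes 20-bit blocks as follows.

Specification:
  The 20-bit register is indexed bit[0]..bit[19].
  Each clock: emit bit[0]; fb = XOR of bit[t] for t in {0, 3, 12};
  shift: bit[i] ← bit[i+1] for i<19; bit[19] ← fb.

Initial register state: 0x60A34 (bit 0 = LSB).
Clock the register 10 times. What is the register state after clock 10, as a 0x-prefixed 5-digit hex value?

0x44982

reg_0 = 0x60A34
clock 1: out=0, reg = 0x3051A
clock 2: out=0, reg = 0x9828D
clock 3: out=1, reg = 0x4C146
clock 4: out=0, reg = 0x260A3
clock 5: out=1, reg = 0x93051
clock 6: out=1, reg = 0x49828
clock 7: out=0, reg = 0x24C14
clock 8: out=0, reg = 0x1260A
clock 9: out=0, reg = 0x89305
clock 10: out=1, reg = 0x44982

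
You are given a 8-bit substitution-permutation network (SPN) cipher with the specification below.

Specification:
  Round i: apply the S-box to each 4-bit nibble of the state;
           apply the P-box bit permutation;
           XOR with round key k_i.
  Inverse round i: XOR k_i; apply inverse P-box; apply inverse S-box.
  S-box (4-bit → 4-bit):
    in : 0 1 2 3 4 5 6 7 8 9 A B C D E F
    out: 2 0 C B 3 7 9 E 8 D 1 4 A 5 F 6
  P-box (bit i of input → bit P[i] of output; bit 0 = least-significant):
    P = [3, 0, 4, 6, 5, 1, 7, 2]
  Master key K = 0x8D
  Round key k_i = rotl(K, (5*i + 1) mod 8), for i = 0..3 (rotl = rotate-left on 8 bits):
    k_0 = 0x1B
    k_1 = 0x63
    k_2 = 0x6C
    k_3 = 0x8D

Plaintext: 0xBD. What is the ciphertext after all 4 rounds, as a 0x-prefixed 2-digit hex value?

s_0 = plaintext = 0xBD
s_1 = Round(s_0, k_0) = 0x83
s_2 = Round(s_1, k_1) = 0x2E
s_3 = Round(s_2, k_2) = 0xB1
s_4 = Round(s_3, k_3) = 0x0D

0x0D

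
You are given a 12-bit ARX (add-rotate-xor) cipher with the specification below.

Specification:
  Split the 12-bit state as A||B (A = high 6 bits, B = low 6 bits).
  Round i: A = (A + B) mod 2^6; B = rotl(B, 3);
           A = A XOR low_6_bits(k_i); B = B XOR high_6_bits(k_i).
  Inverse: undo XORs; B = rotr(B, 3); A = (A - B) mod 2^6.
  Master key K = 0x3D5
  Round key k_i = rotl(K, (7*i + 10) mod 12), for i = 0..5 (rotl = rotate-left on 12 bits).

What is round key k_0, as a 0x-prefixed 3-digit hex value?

K = 0x3D5
k_0 = rotl(K, (7*0+10) mod 12) = rotl(K, 10) = 0x4F5

0x4F5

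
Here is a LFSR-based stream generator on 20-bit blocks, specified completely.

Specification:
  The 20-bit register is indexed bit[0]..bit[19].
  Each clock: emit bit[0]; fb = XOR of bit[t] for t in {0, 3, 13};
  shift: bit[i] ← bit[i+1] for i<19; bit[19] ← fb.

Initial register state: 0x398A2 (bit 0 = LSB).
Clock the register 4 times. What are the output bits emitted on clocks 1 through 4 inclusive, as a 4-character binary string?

reg_0 = 0x398A2
clock 1: out=0, reg = 0x1CC51
clock 2: out=1, reg = 0x8E628
clock 3: out=0, reg = 0x47314
clock 4: out=0, reg = 0xA398A

0100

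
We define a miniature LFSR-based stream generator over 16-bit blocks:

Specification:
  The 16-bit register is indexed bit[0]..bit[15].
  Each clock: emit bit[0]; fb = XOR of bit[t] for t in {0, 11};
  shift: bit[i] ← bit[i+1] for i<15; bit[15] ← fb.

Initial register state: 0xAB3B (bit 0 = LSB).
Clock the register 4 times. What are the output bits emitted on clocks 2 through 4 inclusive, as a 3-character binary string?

101

reg_0 = 0xAB3B
clock 1: out=1, reg = 0x559D
clock 2: out=1, reg = 0xAACE
clock 3: out=0, reg = 0xD567
clock 4: out=1, reg = 0xEAB3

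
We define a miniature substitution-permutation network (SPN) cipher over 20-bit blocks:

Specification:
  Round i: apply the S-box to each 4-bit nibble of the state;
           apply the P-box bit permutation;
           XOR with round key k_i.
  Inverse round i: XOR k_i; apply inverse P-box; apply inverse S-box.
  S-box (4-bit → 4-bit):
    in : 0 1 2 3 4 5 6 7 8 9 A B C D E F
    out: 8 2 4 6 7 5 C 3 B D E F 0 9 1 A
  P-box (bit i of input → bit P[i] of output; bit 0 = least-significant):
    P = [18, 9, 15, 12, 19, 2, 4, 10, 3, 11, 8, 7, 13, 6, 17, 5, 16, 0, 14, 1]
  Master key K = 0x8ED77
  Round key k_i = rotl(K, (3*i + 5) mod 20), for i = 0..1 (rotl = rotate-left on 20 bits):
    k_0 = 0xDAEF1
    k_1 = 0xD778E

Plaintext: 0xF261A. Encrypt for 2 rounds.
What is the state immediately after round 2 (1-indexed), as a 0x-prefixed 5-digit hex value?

s_0 = plaintext = 0xF261A
s_1 = Round(s_0, k_0) = 0xF3D76
s_2 = Round(s_1, k_1) = 0x7E741

0x7E741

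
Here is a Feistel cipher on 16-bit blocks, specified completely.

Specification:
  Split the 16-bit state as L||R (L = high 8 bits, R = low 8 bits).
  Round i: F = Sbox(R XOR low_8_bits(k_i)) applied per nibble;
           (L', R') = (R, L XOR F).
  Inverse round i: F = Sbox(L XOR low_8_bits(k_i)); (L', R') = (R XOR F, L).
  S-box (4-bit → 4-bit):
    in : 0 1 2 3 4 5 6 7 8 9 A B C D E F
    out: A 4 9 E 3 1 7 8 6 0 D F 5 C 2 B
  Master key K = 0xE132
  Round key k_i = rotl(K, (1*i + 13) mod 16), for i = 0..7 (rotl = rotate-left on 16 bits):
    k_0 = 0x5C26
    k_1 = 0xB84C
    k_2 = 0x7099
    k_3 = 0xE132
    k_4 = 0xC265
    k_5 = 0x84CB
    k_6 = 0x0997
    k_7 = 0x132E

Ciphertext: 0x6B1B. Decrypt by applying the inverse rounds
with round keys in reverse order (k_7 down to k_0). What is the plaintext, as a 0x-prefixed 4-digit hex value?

0x0D0C

s_0 = ciphertext = 0x6B1B
s_1 = InvRound(s_0, k_7) = 0x2A6B
s_2 = InvRound(s_1, k_6) = 0x972A
s_3 = InvRound(s_2, k_5) = 0x3F97
s_4 = InvRound(s_3, k_4) = 0x8A3F
s_5 = InvRound(s_4, k_3) = 0xC98A
s_6 = InvRound(s_5, k_2) = 0x90C9
s_7 = InvRound(s_6, k_1) = 0x0C90
s_8 = InvRound(s_7, k_0) = 0x0D0C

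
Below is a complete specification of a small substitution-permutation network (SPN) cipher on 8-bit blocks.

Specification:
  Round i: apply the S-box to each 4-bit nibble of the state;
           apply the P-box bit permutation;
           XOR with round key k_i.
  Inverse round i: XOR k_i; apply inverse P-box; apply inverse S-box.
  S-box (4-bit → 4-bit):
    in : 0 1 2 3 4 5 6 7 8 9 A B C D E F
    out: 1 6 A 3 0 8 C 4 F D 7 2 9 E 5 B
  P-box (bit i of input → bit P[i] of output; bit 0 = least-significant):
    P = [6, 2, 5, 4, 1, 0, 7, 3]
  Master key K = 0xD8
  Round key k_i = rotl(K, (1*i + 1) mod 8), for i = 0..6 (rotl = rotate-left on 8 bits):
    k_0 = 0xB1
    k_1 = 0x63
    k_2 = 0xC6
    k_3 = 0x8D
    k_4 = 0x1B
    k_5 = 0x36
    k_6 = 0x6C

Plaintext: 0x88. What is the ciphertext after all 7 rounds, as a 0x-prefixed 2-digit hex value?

s_0 = plaintext = 0x88
s_1 = Round(s_0, k_0) = 0x4E
s_2 = Round(s_1, k_1) = 0x03
s_3 = Round(s_2, k_2) = 0x80
s_4 = Round(s_3, k_3) = 0x46
s_5 = Round(s_4, k_4) = 0x2B
s_6 = Round(s_5, k_5) = 0x3B
s_7 = Round(s_6, k_6) = 0x6B

0x6B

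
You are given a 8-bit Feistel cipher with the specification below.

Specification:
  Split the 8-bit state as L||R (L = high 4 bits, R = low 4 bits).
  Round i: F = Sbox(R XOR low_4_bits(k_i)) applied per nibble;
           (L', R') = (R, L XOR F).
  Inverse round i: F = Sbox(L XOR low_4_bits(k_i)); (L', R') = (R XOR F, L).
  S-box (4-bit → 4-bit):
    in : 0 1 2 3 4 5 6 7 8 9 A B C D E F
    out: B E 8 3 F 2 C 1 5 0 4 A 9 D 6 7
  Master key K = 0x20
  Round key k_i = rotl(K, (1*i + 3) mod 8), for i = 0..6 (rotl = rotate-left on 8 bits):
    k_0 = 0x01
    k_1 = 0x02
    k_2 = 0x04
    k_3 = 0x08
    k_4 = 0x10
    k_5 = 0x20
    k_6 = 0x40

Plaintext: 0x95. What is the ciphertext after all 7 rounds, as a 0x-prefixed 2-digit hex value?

s_0 = plaintext = 0x95
s_1 = Round(s_0, k_0) = 0x56
s_2 = Round(s_1, k_1) = 0x6A
s_3 = Round(s_2, k_2) = 0xA0
s_4 = Round(s_3, k_3) = 0x0F
s_5 = Round(s_4, k_4) = 0xF7
s_6 = Round(s_5, k_5) = 0x7E
s_7 = Round(s_6, k_6) = 0xE1

0xE1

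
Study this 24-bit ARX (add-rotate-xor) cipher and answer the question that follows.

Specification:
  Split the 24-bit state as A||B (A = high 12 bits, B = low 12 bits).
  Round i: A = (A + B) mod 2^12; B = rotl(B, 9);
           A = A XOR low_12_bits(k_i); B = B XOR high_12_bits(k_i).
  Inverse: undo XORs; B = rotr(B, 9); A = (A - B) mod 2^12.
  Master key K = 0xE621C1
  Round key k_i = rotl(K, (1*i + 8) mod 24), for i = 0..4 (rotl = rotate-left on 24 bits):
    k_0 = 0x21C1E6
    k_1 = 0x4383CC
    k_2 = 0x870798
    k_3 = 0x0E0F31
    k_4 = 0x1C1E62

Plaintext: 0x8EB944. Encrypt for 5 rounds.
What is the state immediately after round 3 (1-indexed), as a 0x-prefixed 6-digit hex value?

0xD175DB

s_0 = plaintext = 0x8EB944
s_1 = Round(s_0, k_0) = 0x3C9B34
s_2 = Round(s_1, k_1) = 0xD31D5E
s_3 = Round(s_2, k_2) = 0xD175DB
s_4 = Round(s_3, k_3) = 0xDC365B
s_5 = Round(s_4, k_4) = 0xA7C70A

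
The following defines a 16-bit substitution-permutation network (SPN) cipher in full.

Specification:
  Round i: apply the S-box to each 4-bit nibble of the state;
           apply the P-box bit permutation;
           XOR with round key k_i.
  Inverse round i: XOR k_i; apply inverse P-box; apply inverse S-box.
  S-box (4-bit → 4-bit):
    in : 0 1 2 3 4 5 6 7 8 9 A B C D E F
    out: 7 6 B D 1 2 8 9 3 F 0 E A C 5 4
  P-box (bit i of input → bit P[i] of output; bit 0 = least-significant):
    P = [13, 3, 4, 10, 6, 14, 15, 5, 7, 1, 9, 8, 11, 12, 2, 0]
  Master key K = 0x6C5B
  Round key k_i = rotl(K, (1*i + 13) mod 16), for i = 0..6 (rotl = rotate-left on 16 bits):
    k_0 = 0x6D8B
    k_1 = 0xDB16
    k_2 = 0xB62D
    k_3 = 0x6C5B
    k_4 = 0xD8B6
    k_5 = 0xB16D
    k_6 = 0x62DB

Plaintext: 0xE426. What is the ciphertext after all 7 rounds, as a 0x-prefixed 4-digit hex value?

s_0 = plaintext = 0xE426
s_1 = Round(s_0, k_0) = 0x216F
s_2 = Round(s_1, k_1) = 0xC125
s_3 = Round(s_2, k_2) = 0xE446
s_4 = Round(s_3, k_3) = 0x609F
s_5 = Round(s_4, k_4) = 0x1A45
s_6 = Round(s_5, k_5) = 0xA121
s_7 = Round(s_6, k_6) = 0x20A1

0x20A1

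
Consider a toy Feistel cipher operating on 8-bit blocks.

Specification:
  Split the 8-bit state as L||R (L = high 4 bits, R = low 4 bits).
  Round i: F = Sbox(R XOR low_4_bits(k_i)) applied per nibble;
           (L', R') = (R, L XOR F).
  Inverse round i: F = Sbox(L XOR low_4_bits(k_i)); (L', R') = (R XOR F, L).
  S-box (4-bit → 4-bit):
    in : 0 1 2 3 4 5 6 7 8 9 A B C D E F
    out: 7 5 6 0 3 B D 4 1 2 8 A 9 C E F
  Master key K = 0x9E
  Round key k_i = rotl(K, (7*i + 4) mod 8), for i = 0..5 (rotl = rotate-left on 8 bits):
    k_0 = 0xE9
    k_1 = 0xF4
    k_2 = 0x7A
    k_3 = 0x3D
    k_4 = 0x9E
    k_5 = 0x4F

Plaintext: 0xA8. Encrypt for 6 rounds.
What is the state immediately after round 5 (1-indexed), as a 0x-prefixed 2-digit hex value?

0x27

s_0 = plaintext = 0xA8
s_1 = Round(s_0, k_0) = 0x8F
s_2 = Round(s_1, k_1) = 0xF2
s_3 = Round(s_2, k_2) = 0x2E
s_4 = Round(s_3, k_3) = 0xE2
s_5 = Round(s_4, k_4) = 0x27
s_6 = Round(s_5, k_5) = 0x73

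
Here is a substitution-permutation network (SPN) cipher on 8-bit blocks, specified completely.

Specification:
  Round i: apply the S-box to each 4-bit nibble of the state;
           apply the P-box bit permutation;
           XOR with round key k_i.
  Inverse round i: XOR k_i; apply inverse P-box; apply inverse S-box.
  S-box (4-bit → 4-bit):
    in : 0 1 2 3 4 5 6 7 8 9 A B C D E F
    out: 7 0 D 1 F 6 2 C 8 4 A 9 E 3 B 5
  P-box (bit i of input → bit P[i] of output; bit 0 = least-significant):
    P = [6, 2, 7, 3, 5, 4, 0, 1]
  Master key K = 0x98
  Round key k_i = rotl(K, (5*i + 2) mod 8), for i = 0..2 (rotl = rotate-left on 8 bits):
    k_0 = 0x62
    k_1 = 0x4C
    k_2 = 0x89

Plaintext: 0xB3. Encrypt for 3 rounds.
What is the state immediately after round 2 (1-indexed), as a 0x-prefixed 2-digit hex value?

s_0 = plaintext = 0xB3
s_1 = Round(s_0, k_0) = 0x00
s_2 = Round(s_1, k_1) = 0xB9
s_3 = Round(s_2, k_2) = 0x2B

0xB9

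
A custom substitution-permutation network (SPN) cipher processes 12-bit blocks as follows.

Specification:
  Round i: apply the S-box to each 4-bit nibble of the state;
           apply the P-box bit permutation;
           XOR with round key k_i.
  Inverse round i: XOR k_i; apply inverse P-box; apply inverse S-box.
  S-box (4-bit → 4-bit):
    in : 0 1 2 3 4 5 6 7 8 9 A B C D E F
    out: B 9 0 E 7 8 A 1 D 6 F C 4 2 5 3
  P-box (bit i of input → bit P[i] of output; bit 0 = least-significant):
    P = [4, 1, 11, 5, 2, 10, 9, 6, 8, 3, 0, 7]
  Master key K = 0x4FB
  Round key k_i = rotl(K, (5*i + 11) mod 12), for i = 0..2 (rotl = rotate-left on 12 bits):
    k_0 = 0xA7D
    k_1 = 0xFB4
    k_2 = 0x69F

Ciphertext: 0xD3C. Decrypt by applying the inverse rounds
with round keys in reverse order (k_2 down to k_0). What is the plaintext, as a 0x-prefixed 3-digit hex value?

0x307

s_0 = ciphertext = 0xD3C
s_1 = InvRound(s_0, k_2) = 0x8C3
s_2 = InvRound(s_1, k_1) = 0xEA0
s_3 = InvRound(s_2, k_0) = 0x307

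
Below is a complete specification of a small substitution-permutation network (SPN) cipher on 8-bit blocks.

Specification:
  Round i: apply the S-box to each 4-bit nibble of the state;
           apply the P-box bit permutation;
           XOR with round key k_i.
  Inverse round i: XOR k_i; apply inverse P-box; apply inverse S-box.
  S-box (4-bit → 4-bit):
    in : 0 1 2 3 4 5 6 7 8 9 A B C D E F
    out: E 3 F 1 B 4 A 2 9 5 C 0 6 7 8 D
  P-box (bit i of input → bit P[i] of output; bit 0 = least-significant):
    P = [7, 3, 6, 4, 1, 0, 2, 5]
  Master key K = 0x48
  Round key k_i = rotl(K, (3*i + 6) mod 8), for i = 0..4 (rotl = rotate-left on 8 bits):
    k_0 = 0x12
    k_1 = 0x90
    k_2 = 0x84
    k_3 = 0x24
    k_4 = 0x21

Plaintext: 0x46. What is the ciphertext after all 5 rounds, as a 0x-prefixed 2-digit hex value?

s_0 = plaintext = 0x46
s_1 = Round(s_0, k_0) = 0x29
s_2 = Round(s_1, k_1) = 0x77
s_3 = Round(s_2, k_2) = 0x8D
s_4 = Round(s_3, k_3) = 0xCE
s_5 = Round(s_4, k_4) = 0x34

0x34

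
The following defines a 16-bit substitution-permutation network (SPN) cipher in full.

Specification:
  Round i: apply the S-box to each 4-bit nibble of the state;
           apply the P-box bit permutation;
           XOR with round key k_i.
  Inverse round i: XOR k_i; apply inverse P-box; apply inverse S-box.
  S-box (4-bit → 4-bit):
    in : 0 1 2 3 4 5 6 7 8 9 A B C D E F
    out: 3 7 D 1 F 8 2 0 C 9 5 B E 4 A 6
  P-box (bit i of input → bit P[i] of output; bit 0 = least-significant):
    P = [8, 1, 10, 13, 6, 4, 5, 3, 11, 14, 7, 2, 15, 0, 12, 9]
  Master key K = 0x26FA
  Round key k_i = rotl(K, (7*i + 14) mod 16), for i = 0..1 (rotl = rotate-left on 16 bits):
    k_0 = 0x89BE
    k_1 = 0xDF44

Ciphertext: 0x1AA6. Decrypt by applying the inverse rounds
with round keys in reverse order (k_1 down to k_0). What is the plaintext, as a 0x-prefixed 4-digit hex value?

s_0 = ciphertext = 0x1AA6
s_1 = InvRound(s_0, k_1) = 0x3FA1
s_2 = InvRound(s_1, k_0) = 0x45EC

0x45EC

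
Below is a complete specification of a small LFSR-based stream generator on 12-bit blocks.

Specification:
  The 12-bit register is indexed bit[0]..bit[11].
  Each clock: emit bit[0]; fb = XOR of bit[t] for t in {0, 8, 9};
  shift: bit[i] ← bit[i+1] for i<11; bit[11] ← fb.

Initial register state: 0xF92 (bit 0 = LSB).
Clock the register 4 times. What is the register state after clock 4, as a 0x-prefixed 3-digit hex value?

0xAF9

reg_0 = 0xF92
clock 1: out=0, reg = 0x7C9
clock 2: out=1, reg = 0xBE4
clock 3: out=0, reg = 0x5F2
clock 4: out=0, reg = 0xAF9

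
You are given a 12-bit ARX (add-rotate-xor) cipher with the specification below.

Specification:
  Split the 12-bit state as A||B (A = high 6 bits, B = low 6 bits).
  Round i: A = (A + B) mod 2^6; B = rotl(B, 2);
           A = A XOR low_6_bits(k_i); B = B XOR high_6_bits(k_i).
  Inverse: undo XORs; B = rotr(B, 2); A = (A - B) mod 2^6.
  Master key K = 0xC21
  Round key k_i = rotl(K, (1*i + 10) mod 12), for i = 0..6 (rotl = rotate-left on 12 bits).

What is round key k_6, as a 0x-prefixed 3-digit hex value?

K = 0xC21
k_0 = rotl(K, (1*0+10) mod 12) = rotl(K, 10) = 0x708
k_1 = rotl(K, (1*1+10) mod 12) = rotl(K, 11) = 0xE10
k_2 = rotl(K, (1*2+10) mod 12) = rotl(K, 0) = 0xC21
k_3 = rotl(K, (1*3+10) mod 12) = rotl(K, 1) = 0x843
k_4 = rotl(K, (1*4+10) mod 12) = rotl(K, 2) = 0x087
k_5 = rotl(K, (1*5+10) mod 12) = rotl(K, 3) = 0x10E
k_6 = rotl(K, (1*6+10) mod 12) = rotl(K, 4) = 0x21C

0x21C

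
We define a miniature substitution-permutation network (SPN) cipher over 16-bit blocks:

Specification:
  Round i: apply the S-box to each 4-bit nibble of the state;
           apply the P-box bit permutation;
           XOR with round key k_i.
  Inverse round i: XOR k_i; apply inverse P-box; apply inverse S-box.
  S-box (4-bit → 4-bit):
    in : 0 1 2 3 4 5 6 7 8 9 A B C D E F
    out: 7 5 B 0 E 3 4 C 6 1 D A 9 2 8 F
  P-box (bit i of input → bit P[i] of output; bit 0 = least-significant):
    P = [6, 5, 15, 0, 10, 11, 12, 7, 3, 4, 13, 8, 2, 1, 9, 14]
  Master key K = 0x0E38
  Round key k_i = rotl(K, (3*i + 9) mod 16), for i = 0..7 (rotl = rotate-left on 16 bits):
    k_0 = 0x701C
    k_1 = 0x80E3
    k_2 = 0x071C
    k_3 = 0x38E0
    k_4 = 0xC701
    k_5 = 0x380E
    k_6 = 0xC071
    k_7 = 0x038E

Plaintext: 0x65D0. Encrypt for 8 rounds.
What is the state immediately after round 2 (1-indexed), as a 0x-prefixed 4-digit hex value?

0x73CC

s_0 = plaintext = 0x65D0
s_1 = Round(s_0, k_0) = 0xFA64
s_2 = Round(s_1, k_1) = 0x73CC
s_3 = Round(s_2, k_2) = 0x41DD
s_4 = Round(s_3, k_3) = 0x52CA
s_5 = Round(s_4, k_4) = 0x42DE
s_6 = Round(s_5, k_5) = 0x7315
s_7 = Round(s_6, k_6) = 0x9611
s_8 = Round(s_7, k_7) = 0xB7CA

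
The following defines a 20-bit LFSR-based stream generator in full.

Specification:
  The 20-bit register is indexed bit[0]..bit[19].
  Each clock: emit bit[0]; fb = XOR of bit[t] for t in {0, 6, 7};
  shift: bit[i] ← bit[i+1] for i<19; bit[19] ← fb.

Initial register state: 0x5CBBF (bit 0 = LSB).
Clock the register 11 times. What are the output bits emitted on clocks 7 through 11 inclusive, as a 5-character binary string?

reg_0 = 0x5CBBF
clock 1: out=1, reg = 0x2E5DF
clock 2: out=1, reg = 0x972EF
clock 3: out=1, reg = 0xCB977
clock 4: out=1, reg = 0x65CBB
clock 5: out=1, reg = 0x32E5D
clock 6: out=1, reg = 0x1972E
clock 7: out=0, reg = 0x0CB97
clock 8: out=1, reg = 0x065CB
clock 9: out=1, reg = 0x832E5
clock 10: out=1, reg = 0xC1972
clock 11: out=0, reg = 0xE0CB9

01110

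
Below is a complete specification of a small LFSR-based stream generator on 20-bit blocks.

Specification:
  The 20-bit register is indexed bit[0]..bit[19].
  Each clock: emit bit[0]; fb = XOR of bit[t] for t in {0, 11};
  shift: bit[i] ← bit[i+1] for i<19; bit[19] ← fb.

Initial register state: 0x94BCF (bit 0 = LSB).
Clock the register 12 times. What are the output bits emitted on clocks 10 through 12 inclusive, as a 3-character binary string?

reg_0 = 0x94BCF
clock 1: out=1, reg = 0x4A5E7
clock 2: out=1, reg = 0xA52F3
clock 3: out=1, reg = 0xD2979
clock 4: out=1, reg = 0x694BC
clock 5: out=0, reg = 0x34A5E
clock 6: out=0, reg = 0x9A52F
clock 7: out=1, reg = 0xCD297
clock 8: out=1, reg = 0xE694B
clock 9: out=1, reg = 0x734A5
clock 10: out=1, reg = 0xB9A52
clock 11: out=0, reg = 0xDCD29
clock 12: out=1, reg = 0x6E694

101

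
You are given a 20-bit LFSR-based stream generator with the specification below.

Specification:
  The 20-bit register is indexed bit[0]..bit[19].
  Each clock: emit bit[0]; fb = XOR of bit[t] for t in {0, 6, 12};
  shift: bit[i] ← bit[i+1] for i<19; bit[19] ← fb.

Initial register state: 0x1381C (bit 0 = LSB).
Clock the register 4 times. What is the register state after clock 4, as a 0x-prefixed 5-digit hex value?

0xF1381

reg_0 = 0x1381C
clock 1: out=0, reg = 0x89C0E
clock 2: out=0, reg = 0xC4E07
clock 3: out=1, reg = 0xE2703
clock 4: out=1, reg = 0xF1381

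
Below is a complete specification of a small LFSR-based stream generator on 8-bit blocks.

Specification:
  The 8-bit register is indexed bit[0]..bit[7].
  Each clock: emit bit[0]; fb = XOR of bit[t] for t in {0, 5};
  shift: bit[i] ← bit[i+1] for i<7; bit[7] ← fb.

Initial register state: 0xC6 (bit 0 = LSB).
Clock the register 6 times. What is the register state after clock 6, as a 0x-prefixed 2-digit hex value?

reg_0 = 0xC6
clock 1: out=0, reg = 0x63
clock 2: out=1, reg = 0x31
clock 3: out=1, reg = 0x18
clock 4: out=0, reg = 0x0C
clock 5: out=0, reg = 0x06
clock 6: out=0, reg = 0x03

0x03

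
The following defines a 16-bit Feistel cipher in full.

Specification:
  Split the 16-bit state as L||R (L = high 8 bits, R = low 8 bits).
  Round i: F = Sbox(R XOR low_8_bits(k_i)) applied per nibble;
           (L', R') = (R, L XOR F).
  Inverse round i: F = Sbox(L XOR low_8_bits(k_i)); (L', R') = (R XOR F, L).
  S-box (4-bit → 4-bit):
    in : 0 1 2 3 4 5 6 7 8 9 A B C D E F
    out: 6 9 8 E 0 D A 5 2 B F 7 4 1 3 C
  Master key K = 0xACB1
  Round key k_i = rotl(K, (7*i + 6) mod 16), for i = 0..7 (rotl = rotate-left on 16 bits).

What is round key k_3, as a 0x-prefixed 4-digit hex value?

0x8D65

K = 0xACB1
k_0 = rotl(K, (7*0+6) mod 16) = rotl(K, 6) = 0x2C6B
k_1 = rotl(K, (7*1+6) mod 16) = rotl(K, 13) = 0x3596
k_2 = rotl(K, (7*2+6) mod 16) = rotl(K, 4) = 0xCB1A
k_3 = rotl(K, (7*3+6) mod 16) = rotl(K, 11) = 0x8D65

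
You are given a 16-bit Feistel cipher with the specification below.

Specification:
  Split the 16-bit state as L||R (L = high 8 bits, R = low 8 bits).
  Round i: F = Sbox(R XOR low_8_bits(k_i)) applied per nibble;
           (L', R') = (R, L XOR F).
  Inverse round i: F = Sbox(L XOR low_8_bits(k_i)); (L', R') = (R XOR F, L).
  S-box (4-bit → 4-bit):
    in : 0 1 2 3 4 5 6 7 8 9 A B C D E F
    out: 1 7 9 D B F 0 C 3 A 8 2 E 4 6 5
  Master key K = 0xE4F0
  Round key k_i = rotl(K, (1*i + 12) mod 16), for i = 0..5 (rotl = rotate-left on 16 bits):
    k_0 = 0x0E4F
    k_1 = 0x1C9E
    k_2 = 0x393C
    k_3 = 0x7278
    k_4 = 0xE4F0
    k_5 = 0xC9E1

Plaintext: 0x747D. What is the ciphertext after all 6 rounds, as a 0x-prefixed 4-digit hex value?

s_0 = plaintext = 0x747D
s_1 = Round(s_0, k_0) = 0x7DAD
s_2 = Round(s_1, k_1) = 0xADA0
s_3 = Round(s_2, k_2) = 0xA003
s_4 = Round(s_3, k_3) = 0x0362
s_5 = Round(s_4, k_4) = 0x62AA
s_6 = Round(s_5, k_5) = 0xAAD0

0xAAD0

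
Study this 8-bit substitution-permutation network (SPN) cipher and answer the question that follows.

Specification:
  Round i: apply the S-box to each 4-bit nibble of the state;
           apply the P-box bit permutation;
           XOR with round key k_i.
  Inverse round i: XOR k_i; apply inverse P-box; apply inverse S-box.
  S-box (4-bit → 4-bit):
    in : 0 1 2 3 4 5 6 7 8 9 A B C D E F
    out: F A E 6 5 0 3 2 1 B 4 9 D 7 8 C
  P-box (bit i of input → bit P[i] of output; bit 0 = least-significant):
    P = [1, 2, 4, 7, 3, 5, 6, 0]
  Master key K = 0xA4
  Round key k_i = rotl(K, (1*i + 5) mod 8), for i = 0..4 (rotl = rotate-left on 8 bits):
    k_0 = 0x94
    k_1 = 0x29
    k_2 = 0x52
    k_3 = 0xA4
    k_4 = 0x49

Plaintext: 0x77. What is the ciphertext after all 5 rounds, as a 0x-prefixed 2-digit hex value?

s_0 = plaintext = 0x77
s_1 = Round(s_0, k_0) = 0xB0
s_2 = Round(s_1, k_1) = 0xB6
s_3 = Round(s_2, k_2) = 0x5D
s_4 = Round(s_3, k_3) = 0xB2
s_5 = Round(s_4, k_4) = 0xD4

0xD4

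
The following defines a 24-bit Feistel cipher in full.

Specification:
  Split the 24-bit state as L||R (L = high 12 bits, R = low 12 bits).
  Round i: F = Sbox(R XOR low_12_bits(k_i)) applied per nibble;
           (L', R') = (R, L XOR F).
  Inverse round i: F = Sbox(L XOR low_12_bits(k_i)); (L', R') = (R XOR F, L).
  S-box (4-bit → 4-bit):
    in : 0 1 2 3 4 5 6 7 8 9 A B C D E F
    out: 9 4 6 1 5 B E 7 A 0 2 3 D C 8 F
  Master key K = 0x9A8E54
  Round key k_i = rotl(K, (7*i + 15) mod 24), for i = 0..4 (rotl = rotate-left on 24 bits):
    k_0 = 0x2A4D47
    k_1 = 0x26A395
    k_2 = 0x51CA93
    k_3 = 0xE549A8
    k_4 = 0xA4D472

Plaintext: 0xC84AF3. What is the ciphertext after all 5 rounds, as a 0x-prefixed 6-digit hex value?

s_0 = plaintext = 0xC84AF3
s_1 = Round(s_0, k_0) = 0xAF3BB1
s_2 = Round(s_1, k_1) = 0xBB1096
s_3 = Round(s_2, k_2) = 0x09692A
s_4 = Round(s_3, k_3) = 0x92A930
s_5 = Round(s_4, k_4) = 0x93057C

0x93057C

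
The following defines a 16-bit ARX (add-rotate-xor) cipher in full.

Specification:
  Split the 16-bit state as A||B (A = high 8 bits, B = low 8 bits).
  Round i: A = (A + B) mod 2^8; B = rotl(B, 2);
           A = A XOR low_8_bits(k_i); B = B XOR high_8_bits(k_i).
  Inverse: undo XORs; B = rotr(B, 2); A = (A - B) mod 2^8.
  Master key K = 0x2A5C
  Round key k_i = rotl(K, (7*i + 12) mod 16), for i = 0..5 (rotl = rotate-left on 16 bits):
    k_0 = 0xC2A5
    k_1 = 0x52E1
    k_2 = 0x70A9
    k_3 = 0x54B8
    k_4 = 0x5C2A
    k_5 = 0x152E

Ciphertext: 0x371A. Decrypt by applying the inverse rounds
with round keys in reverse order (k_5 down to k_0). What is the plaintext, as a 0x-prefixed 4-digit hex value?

0x7FE7

s_0 = ciphertext = 0x371A
s_1 = InvRound(s_0, k_5) = 0x56C3
s_2 = InvRound(s_1, k_4) = 0x95E7
s_3 = InvRound(s_2, k_3) = 0x41EC
s_4 = InvRound(s_3, k_2) = 0xC127
s_5 = InvRound(s_4, k_1) = 0xC35D
s_6 = InvRound(s_5, k_0) = 0x7FE7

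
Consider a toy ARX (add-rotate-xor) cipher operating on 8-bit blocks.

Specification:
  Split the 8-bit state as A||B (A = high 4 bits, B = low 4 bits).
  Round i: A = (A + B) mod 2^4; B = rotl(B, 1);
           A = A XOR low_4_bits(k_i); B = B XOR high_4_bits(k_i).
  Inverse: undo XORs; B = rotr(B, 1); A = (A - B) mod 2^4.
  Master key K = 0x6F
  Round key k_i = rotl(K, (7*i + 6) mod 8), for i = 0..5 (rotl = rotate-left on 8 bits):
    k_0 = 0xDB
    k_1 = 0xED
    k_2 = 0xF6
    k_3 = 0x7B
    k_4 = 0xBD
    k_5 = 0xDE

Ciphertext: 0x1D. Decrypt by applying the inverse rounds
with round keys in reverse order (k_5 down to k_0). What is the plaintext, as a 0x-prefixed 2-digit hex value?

0x10

s_0 = ciphertext = 0x1D
s_1 = InvRound(s_0, k_5) = 0xF0
s_2 = InvRound(s_1, k_4) = 0x5D
s_3 = InvRound(s_2, k_3) = 0x95
s_4 = InvRound(s_3, k_2) = 0xA5
s_5 = InvRound(s_4, k_1) = 0xAD
s_6 = InvRound(s_5, k_0) = 0x10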